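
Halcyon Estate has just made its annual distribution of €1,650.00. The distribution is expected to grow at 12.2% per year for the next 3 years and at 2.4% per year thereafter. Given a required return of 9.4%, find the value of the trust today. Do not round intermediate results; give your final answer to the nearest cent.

€31246.02

D_1 = 1851.30000
D_2 = 2077.15860
D_3 = 2330.57195
Terminal value at year 3: TV = D_3×(1+g_2)/(r−g_2) = 2386.50568/0.07 = 34092.93823
P_0 = D_1/(1+r)^1 + D_2/(1+r)^2 + D_3/(1+r)^3 + TV/(1+r)^3
    = 1692.23035 + 1735.54154 + 1779.96126 + 26038.29036 = 31246.02351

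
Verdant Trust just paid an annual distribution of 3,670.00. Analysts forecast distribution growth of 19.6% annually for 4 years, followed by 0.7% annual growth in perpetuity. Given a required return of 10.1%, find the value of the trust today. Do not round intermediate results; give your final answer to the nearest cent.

72876.73

D_1 = 4389.32000
D_2 = 5249.62672
D_3 = 6278.55356
D_4 = 7509.15005
Terminal value at year 4: TV = D_4×(1+g_2)/(r−g_2) = 7561.71410/0.094 = 80443.76707
P_0 = D_1/(1+r)^1 + D_2/(1+r)^2 + D_3/(1+r)^3 + D_4/(1+r)^4 + TV/(1+r)^4
    = 3986.66667 + 4330.65698 + 4704.32856 + 5110.24247 + 54744.83157 = 72876.72625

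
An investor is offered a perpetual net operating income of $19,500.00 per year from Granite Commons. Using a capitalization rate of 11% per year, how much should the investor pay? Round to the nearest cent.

$177272.73

Level perpetuity: PV = C / r = $19,500.00 / 0.11 = $177,272.73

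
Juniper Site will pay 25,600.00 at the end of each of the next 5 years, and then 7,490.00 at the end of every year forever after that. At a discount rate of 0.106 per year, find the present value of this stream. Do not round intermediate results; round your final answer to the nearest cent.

138272.06

PV of 5-year annuity: 25,600.00 × [1 − (1+0.106)^−5] / 0.106 = 95574.76906
Perpetuity value at year 5: 7,490.00 / 0.106 = 70660.37736
PV of perpetuity: 70660.37736 / (1+0.106)^5 = 42697.29063
Total PV = 95574.76906 + 42697.29063 = 138272.05969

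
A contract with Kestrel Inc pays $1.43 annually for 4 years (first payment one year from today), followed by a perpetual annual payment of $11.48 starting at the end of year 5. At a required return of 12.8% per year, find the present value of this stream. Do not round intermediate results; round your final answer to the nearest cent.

$59.67

PV of 4-year annuity: $1.43 × [1 − (1+0.128)^−4] / 0.128 = 4.27123
Perpetuity value at year 4: $11.48 / 0.128 = 89.68750
PV of perpetuity: 89.68750 / (1+0.128)^4 = 55.39818
Total PV = 4.27123 + 55.39818 = 59.66941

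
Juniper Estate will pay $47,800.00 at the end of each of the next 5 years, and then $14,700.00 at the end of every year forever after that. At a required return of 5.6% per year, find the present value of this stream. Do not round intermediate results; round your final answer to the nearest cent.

$403459.65

PV of 5-year annuity: $47,800.00 × [1 − (1+0.056)^−5] / 0.056 = 203561.06851
Perpetuity value at year 5: $14,700.00 / 0.056 = 262500.00000
PV of perpetuity: 262500.00000 / (1+0.056)^5 = 199898.58353
Total PV = 203561.06851 + 199898.58353 = 403459.65204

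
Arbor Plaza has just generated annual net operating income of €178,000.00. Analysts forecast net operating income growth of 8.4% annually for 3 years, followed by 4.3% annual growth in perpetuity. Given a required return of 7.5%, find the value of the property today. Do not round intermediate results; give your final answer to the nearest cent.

D_1 = 192952.00000
D_2 = 209159.96800
D_3 = 226729.40531
Terminal value at year 3: TV = D_3×(1+g_2)/(r−g_2) = 236478.76974/0.032 = 7389961.55439
P_0 = D_1/(1+r)^1 + D_2/(1+r)^2 + D_3/(1+r)^3 + TV/(1+r)^3
    = 179490.23256 + 180992.94148 + 182508.23122 + 5948627.66147 = 6491619.06674

€6491619.07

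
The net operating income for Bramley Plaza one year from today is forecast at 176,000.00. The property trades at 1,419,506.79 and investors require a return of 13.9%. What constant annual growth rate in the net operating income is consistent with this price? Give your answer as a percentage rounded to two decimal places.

P = D₁/(r−g) ⇒ g = r − D₁/P = 0.139 − 176,000.00/1,419,506.79 = 0.015013

1.50%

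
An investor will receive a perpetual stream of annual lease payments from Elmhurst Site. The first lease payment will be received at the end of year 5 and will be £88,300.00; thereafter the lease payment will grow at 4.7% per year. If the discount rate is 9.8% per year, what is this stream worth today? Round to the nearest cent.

Value at end of year 4: C₁ / (r − g) = £88,300.00 / (0.098 − 0.047) = £1,731,372.5490
Discount to today: PV = £1,731,372.5490 / (1 + 0.098)^4 = £1,731,372.5490 / 1.453481 = £1,191,190.35

£1191190.35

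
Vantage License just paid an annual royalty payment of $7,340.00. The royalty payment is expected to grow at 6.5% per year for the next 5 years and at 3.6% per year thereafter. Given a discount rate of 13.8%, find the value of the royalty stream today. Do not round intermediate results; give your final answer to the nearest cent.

$83730.17

D_1 = 7817.10000
D_2 = 8325.21150
D_3 = 8866.35025
D_4 = 9442.66301
D_5 = 10056.43611
Terminal value at year 5: TV = D_5×(1+g_2)/(r−g_2) = 10418.46781/0.102 = 102141.84127
P_0 = D_1/(1+r)^1 + D_2/(1+r)^2 + D_3/(1+r)^3 + D_4/(1+r)^4 + D_5/(1+r)^5 + TV/(1+r)^5
    = 6869.15641 + 6428.51633 + 6016.14226 + 5630.22101 + 5269.05569 + 53517.07541 = 83730.16710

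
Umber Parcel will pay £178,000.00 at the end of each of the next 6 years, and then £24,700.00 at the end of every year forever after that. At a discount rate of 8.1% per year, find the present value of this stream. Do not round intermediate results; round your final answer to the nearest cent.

£1011480.93

PV of 6-year annuity: £178,000.00 × [1 − (1+0.081)^−6] / 0.081 = 820382.21738
Perpetuity value at year 6: £24,700.00 / 0.081 = 304938.27160
PV of perpetuity: 304938.27160 / (1+0.081)^6 = 191098.71672
Total PV = 820382.21738 + 191098.71672 = 1011480.93410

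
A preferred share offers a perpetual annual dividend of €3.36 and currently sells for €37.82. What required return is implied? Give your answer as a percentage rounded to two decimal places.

P = C/r ⇒ r = C/P = €3.36/€37.82 = 0.088842

8.88%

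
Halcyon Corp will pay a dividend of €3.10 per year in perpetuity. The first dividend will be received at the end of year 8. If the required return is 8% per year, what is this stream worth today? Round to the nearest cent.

€22.61

Value at end of year 7: C / r = €3.10 / 0.08 = €38.7500
Discount to today: PV = €38.7500 / (1 + 0.08)^7 = €38.7500 / 1.713824 = €22.61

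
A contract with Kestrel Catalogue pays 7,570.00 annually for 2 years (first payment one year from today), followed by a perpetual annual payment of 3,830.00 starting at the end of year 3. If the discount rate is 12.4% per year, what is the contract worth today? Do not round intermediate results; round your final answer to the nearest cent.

PV of 2-year annuity: 7,570.00 × [1 − (1+0.124)^−2] / 0.124 = 12726.75751
Perpetuity value at year 2: 3,830.00 / 0.124 = 30887.09677
PV of perpetuity: 30887.09677 / (1+0.124)^2 = 24448.06358
Total PV = 12726.75751 + 24448.06358 = 37174.82109

37174.82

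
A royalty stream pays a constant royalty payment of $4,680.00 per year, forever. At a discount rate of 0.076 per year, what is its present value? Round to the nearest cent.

$61578.95

Level perpetuity: PV = C / r = $4,680.00 / 0.076 = $61,578.95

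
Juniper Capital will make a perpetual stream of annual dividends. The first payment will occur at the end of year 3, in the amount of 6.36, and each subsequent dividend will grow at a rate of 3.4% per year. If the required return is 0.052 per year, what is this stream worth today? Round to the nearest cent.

319.27

Value at end of year 2: C₁ / (r − g) = 6.36 / (0.052 − 0.034) = 353.3333
Discount to today: PV = 353.3333 / (1 + 0.052)^2 = 353.3333 / 1.106704 = 319.27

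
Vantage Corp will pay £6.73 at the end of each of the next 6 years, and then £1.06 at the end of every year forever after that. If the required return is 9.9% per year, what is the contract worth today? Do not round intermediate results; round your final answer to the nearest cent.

£35.47

PV of 6-year annuity: £6.73 × [1 − (1+0.099)^−6] / 0.099 = 29.39700
Perpetuity value at year 6: £1.06 / 0.099 = 10.70707
PV of perpetuity: 10.70707 / (1+0.099)^6 = 6.07693
Total PV = 29.39700 + 6.07693 = 35.47393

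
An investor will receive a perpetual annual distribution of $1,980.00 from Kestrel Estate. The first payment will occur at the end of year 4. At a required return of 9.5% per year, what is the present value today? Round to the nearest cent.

$15874.47

Value at end of year 3: C / r = $1,980.00 / 0.095 = $20,842.1053
Discount to today: PV = $20,842.1053 / (1 + 0.095)^3 = $20,842.1053 / 1.312932 = $15,874.47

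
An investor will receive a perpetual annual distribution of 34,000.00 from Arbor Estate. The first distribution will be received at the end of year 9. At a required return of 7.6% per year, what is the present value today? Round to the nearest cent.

Value at end of year 8: C / r = 34,000.00 / 0.076 = 447,368.4211
Discount to today: PV = 447,368.4211 / (1 + 0.076)^8 = 447,368.4211 / 1.796794 = 248,981.54

248981.54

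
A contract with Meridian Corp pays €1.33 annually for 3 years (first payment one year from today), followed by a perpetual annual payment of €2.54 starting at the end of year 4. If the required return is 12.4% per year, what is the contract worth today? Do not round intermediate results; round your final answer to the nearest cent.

PV of 3-year annuity: €1.33 × [1 − (1+0.124)^−3] / 0.124 = 3.17261
Perpetuity value at year 3: €2.54 / 0.124 = 20.48387
PV of perpetuity: 20.48387 / (1+0.124)^3 = 14.42491
Total PV = 3.17261 + 14.42491 = 17.59752

€17.60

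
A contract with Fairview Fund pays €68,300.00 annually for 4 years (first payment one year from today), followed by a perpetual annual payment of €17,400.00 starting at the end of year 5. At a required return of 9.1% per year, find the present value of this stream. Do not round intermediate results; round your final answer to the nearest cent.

€355749.23

PV of 4-year annuity: €68,300.00 × [1 − (1+0.091)^−4] / 0.091 = 220788.05313
Perpetuity value at year 4: €17,400.00 / 0.091 = 191208.79121
PV of perpetuity: 191208.79121 / (1+0.091)^4 = 134961.17592
Total PV = 220788.05313 + 134961.17592 = 355749.22904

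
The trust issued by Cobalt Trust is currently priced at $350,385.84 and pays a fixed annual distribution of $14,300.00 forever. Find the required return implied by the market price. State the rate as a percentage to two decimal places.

P = C/r ⇒ r = C/P = $14,300.00/$350,385.84 = 0.040812

4.08%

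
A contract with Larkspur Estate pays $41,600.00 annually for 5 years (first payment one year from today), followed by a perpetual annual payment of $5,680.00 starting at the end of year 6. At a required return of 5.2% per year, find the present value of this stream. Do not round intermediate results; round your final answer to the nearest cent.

$263889.53

PV of 5-year annuity: $41,600.00 × [1 − (1+0.052)^−5] / 0.052 = 179114.82833
Perpetuity value at year 5: $5,680.00 / 0.052 = 109230.76923
PV of perpetuity: 109230.76923 / (1+0.052)^5 = 84774.70613
Total PV = 179114.82833 + 84774.70613 = 263889.53446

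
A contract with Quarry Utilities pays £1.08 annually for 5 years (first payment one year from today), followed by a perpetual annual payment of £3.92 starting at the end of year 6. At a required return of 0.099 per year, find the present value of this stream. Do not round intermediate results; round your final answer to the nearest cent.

£28.80

PV of 5-year annuity: £1.08 × [1 − (1+0.099)^−5] / 0.099 = 4.10453
Perpetuity value at year 5: £3.92 / 0.099 = 39.59596
PV of perpetuity: 39.59596 / (1+0.099)^5 = 24.69804
Total PV = 4.10453 + 24.69804 = 28.80257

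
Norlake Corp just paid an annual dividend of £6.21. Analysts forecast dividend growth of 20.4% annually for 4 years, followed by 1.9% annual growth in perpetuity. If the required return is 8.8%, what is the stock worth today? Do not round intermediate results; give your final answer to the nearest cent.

D_1 = 7.47684
D_2 = 9.00212
D_3 = 10.83855
D_4 = 13.04961
Terminal value at year 4: TV = D_4×(1+g_2)/(r−g_2) = 13.29755/0.069 = 192.71816
P_0 = D_1/(1+r)^1 + D_2/(1+r)^2 + D_3/(1+r)^3 + D_4/(1+r)^4 + TV/(1+r)^4
    = 6.87210 + 7.60478 + 8.41559 + 9.31284 + 137.53305 = 169.73835

£169.74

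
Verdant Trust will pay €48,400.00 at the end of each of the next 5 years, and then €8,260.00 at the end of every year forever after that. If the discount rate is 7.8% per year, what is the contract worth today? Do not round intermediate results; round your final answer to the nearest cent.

PV of 5-year annuity: €48,400.00 × [1 − (1+0.078)^−5] / 0.078 = 194270.11999
Perpetuity value at year 5: €8,260.00 / 0.078 = 105897.43590
PV of perpetuity: 105897.43590 / (1+0.078)^5 = 72743.07244
Total PV = 194270.11999 + 72743.07244 = 267013.19243

€267013.19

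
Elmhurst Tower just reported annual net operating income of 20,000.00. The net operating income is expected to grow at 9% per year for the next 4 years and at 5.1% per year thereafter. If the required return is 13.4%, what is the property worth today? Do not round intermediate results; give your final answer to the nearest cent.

288711.62

D_1 = 21800.00000
D_2 = 23762.00000
D_3 = 25900.58000
D_4 = 28231.63220
Terminal value at year 4: TV = D_4×(1+g_2)/(r−g_2) = 29671.44544/0.083 = 357487.29448
P_0 = D_1/(1+r)^1 + D_2/(1+r)^2 + D_3/(1+r)^3 + D_4/(1+r)^4 + TV/(1+r)^4
    = 19223.98589 + 18478.08168 + 17761.11907 + 17071.97512 + 216176.45606 = 288711.61782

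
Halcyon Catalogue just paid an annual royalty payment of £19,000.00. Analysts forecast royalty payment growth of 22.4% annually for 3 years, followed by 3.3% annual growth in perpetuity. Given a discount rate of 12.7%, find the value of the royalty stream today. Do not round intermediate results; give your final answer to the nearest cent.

£334871.48

D_1 = 23256.00000
D_2 = 28465.34400
D_3 = 34841.58106
Terminal value at year 3: TV = D_3×(1+g_2)/(r−g_2) = 35991.35323/0.094 = 382886.73650
P_0 = D_1/(1+r)^1 + D_2/(1+r)^2 + D_3/(1+r)^3 + TV/(1+r)^3
    = 20635.31500 + 22411.38026 + 24340.31006 + 267484.47121 = 334871.47653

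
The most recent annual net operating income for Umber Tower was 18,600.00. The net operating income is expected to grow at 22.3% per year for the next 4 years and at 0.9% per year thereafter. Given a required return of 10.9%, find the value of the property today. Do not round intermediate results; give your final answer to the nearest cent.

D_1 = 22747.80000
D_2 = 27820.55940
D_3 = 34024.54415
D_4 = 41612.01749
Terminal value at year 4: TV = D_4×(1+g_2)/(r−g_2) = 41986.52565/0.1 = 419865.25648
P_0 = D_1/(1+r)^1 + D_2/(1+r)^2 + D_3/(1+r)^3 + D_4/(1+r)^4 + TV/(1+r)^4
    = 20511.99279 + 22620.52947 + 24945.81383 + 27510.12652 + 277577.17661 = 373165.63921

373165.64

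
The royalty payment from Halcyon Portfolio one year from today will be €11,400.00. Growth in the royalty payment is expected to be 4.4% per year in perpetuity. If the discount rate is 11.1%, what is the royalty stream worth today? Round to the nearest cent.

€170149.25

Growing perpetuity: P = D₁ / (r − g) = €11,400.0000 / (0.111 − 0.044) = €170,149.25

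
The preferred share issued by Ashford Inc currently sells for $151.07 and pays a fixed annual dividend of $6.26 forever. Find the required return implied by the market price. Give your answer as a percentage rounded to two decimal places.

P = C/r ⇒ r = C/P = $6.26/$151.07 = 0.041438

4.14%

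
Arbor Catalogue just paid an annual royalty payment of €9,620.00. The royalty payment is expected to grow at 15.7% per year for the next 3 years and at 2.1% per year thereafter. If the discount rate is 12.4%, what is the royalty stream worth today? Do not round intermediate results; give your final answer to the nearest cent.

€134595.56

D_1 = 11130.34000
D_2 = 12877.80338
D_3 = 14899.61851
Terminal value at year 3: TV = D_3×(1+g_2)/(r−g_2) = 15212.51050/0.103 = 147694.27669
P_0 = D_1/(1+r)^1 + D_2/(1+r)^2 + D_3/(1+r)^3 + TV/(1+r)^3
    = 9902.43772 + 10193.16766 + 10492.43325 + 104007.51798 = 134595.55662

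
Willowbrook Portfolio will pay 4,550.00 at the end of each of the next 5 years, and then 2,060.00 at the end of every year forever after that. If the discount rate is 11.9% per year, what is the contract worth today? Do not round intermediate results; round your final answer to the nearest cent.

26309.10

PV of 5-year annuity: 4,550.00 × [1 − (1+0.119)^−5] / 0.119 = 16442.44547
Perpetuity value at year 5: 2,060.00 / 0.119 = 17310.92437
PV of perpetuity: 17310.92437 / (1+0.119)^5 = 9866.65235
Total PV = 16442.44547 + 9866.65235 = 26309.09783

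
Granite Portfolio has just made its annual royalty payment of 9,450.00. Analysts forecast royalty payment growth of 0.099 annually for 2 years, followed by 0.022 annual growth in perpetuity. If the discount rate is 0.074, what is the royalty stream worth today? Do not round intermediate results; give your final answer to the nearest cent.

214041.11

D_1 = 10385.55000
D_2 = 11413.71945
Terminal value at year 2: TV = D_2×(1+g_2)/(r−g_2) = 11664.82128/0.052 = 224323.48611
P_0 = D_1/(1+r)^1 + D_2/(1+r)^2 + TV/(1+r)^2
    = 9669.97207 + 9895.06453 + 194476.07589 = 214041.11248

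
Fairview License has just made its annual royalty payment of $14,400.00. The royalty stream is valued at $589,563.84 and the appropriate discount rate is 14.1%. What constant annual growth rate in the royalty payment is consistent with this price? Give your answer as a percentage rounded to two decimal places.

11.38%

P = D₀(1+g)/(r−g) ⇒ P(r−g) = D₀(1+g) ⇒ g(P+D₀) = P·r − D₀
g = (P·r − D₀)/(P + D₀) = ($589,563.84×0.141 − $14,400.00) / ($589,563.84 + $14,400.00) = 0.113796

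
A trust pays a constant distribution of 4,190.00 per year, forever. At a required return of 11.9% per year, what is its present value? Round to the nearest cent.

35210.08

Level perpetuity: PV = C / r = 4,190.00 / 0.119 = 35,210.08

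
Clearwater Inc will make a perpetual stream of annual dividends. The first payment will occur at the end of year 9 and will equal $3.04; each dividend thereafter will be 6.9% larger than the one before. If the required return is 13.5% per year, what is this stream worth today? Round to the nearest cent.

Value at end of year 8: C₁ / (r − g) = $3.04 / (0.135 − 0.069) = $46.0606
Discount to today: PV = $46.0606 / (1 + 0.135)^8 = $46.0606 / 2.754019 = $16.72

$16.72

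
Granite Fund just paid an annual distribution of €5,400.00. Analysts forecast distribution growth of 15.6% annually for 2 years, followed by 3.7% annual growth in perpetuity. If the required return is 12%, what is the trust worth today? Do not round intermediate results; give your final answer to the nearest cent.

€83200.66

D_1 = 6242.40000
D_2 = 7216.21440
Terminal value at year 2: TV = D_2×(1+g_2)/(r−g_2) = 7483.21433/0.083 = 90159.20883
P_0 = D_1/(1+r)^1 + D_2/(1+r)^2 + TV/(1+r)^2
    = 5573.57143 + 5752.72194 + 71874.36928 = 83200.66265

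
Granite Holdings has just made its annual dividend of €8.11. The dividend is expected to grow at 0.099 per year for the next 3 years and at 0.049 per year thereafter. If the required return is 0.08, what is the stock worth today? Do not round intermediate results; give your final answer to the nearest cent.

D_1 = 8.91289
D_2 = 9.79527
D_3 = 10.76500
Terminal value at year 3: TV = D_3×(1+g_2)/(r−g_2) = 11.29248/0.031 = 364.27362
P_0 = D_1/(1+r)^1 + D_2/(1+r)^2 + D_3/(1+r)^3 + TV/(1+r)^3
    = 8.25268 + 8.39786 + 8.54560 + 289.17215 = 314.36829

€314.37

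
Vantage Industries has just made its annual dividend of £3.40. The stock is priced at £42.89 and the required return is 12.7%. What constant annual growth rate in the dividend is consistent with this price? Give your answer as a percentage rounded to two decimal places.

4.42%

P = D₀(1+g)/(r−g) ⇒ P(r−g) = D₀(1+g) ⇒ g(P+D₀) = P·r − D₀
g = (P·r − D₀)/(P + D₀) = (£42.89×0.127 − £3.40) / (£42.89 + £3.40) = 0.044222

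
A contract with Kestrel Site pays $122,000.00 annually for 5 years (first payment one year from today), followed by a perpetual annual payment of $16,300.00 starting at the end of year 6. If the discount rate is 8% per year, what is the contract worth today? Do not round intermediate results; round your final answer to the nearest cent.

$625779.45

PV of 5-year annuity: $122,000.00 × [1 − (1+0.08)^−5] / 0.08 = 487110.62452
Perpetuity value at year 5: $16,300.00 / 0.08 = 203750.00000
PV of perpetuity: 203750.00000 / (1+0.08)^5 = 138668.82640
Total PV = 487110.62452 + 138668.82640 = 625779.45092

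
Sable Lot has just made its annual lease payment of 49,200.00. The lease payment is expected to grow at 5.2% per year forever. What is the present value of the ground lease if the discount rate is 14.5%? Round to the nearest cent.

D₁ = D₀ × (1 + g) = 49,200.00 × 1.052 = 51,758.4000
Growing perpetuity: P = D₁ / (r − g) = 51,758.4000 / (0.145 − 0.052) = 556,541.94

556541.94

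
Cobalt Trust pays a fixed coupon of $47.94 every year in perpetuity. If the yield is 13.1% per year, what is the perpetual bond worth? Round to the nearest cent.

$365.95

Level perpetuity: PV = C / r = $47.94 / 0.131 = $365.95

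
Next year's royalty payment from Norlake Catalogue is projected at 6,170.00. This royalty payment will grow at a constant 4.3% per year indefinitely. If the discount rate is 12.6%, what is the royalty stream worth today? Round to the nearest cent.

74337.35

Growing perpetuity: P = D₁ / (r − g) = 6,170.0000 / (0.126 − 0.043) = 74,337.35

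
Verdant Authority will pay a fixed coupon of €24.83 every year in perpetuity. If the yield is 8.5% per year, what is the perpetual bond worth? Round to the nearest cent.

Level perpetuity: PV = C / r = €24.83 / 0.085 = €292.12

€292.12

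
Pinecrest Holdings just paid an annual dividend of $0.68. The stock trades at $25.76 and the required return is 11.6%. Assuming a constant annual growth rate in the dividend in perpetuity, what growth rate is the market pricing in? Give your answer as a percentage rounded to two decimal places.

P = D₀(1+g)/(r−g) ⇒ P(r−g) = D₀(1+g) ⇒ g(P+D₀) = P·r − D₀
g = (P·r − D₀)/(P + D₀) = ($25.76×0.116 − $0.68) / ($25.76 + $0.68) = 0.087298

8.73%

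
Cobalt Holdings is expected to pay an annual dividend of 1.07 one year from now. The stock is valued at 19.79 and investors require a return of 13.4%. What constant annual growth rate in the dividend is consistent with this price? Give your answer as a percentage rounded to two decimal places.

7.99%

P = D₁/(r−g) ⇒ g = r − D₁/P = 0.134 − 1.07/19.79 = 0.079932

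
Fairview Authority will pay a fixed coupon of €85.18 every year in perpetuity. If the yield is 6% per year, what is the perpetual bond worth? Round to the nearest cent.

Level perpetuity: PV = C / r = €85.18 / 0.06 = €1,419.67

€1419.67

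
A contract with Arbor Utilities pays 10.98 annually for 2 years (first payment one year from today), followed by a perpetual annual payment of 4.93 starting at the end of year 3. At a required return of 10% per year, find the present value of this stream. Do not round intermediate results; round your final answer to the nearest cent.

PV of 2-year annuity: 10.98 × [1 − (1+0.1)^−2] / 0.1 = 19.05620
Perpetuity value at year 2: 4.93 / 0.1 = 49.30000
PV of perpetuity: 49.30000 / (1+0.1)^2 = 40.74380
Total PV = 19.05620 + 40.74380 = 59.80000

59.80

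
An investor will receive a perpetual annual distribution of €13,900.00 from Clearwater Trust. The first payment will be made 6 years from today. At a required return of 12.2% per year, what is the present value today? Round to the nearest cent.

€64075.31

Value at end of year 5: C / r = €13,900.00 / 0.122 = €113,934.4262
Discount to today: PV = €113,934.4262 / (1 + 0.122)^5 = €113,934.4262 / 1.778133 = €64,075.31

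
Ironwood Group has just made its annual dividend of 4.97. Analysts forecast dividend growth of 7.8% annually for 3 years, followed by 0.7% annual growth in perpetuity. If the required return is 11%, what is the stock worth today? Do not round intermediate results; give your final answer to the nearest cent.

D_1 = 5.35766
D_2 = 5.77556
D_3 = 6.22605
Terminal value at year 3: TV = D_3×(1+g_2)/(r−g_2) = 6.26963/0.103 = 60.87023
P_0 = D_1/(1+r)^1 + D_2/(1+r)^2 + D_3/(1+r)^3 + TV/(1+r)^3
    = 4.82672 + 4.68757 + 4.55243 + 44.50778 = 58.57451

58.57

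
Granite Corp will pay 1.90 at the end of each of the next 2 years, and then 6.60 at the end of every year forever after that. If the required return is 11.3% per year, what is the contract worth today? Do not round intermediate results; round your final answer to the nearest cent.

50.39

PV of 2-year annuity: 1.90 × [1 − (1+0.113)^−2] / 0.113 = 3.24088
Perpetuity value at year 2: 6.60 / 0.113 = 58.40708
PV of perpetuity: 58.40708 / (1+0.113)^2 = 47.14929
Total PV = 3.24088 + 47.14929 = 50.39017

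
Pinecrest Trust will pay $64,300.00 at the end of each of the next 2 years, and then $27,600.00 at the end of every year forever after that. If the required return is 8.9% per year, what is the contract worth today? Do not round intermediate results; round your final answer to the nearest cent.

PV of 2-year annuity: $64,300.00 × [1 − (1+0.089)^−2] / 0.089 = 113264.45859
Perpetuity value at year 2: $27,600.00 / 0.089 = 310112.35955
PV of perpetuity: 310112.35955 / (1+0.089)^2 = 261494.95586
Total PV = 113264.45859 + 261494.95586 = 374759.41446

$374759.41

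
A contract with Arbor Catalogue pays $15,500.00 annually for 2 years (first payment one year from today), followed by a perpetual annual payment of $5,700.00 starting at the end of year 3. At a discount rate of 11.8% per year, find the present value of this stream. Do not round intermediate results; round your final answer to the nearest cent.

PV of 2-year annuity: $15,500.00 × [1 − (1+0.118)^−2] / 0.118 = 26264.79690
Perpetuity value at year 2: $5,700.00 / 0.118 = 48305.08475
PV of perpetuity: 48305.08475 / (1+0.118)^2 = 38646.41750
Total PV = 26264.79690 + 38646.41750 = 64911.21440

$64911.21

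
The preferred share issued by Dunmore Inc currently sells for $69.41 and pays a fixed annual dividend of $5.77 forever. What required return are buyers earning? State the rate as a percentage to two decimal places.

P = C/r ⇒ r = C/P = $5.77/$69.41 = 0.083129

8.31%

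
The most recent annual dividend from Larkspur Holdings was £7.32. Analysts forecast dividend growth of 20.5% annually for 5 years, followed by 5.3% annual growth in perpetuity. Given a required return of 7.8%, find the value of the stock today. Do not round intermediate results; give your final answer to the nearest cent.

£589.83

D_1 = 8.82060
D_2 = 10.62882
D_3 = 12.80773
D_4 = 15.43332
D_5 = 18.59715
Terminal value at year 5: TV = D_5×(1+g_2)/(r−g_2) = 19.58280/0.025 = 783.31182
P_0 = D_1/(1+r)^1 + D_2/(1+r)^2 + D_3/(1+r)^3 + D_4/(1+r)^4 + D_5/(1+r)^5 + TV/(1+r)^5
    = 8.18237 + 9.14635 + 10.22388 + 11.42837 + 12.77475 + 538.07260 = 589.82832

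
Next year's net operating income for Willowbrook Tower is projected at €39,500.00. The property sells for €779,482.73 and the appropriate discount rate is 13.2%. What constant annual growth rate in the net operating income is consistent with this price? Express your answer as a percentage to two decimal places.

P = D₁/(r−g) ⇒ g = r − D₁/P = 0.132 − €39,500.00/€779,482.73 = 0.081325

8.13%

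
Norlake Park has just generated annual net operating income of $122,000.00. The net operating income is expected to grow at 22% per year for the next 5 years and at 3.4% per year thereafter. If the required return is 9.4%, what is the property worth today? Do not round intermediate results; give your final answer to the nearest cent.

$4482177.21

D_1 = 148840.00000
D_2 = 181584.80000
D_3 = 221533.45600
D_4 = 270270.81632
D_5 = 329730.39591
Terminal value at year 5: TV = D_5×(1+g_2)/(r−g_2) = 340941.22937/0.06 = 5682353.82286
P_0 = D_1/(1+r)^1 + D_2/(1+r)^2 + D_3/(1+r)^3 + D_4/(1+r)^4 + D_5/(1+r)^5 + TV/(1+r)^5
    = 136051.18830 + 151720.70359 + 169194.93453 + 188681.73686 + 210412.90583 + 3626115.74374 = 4482177.21285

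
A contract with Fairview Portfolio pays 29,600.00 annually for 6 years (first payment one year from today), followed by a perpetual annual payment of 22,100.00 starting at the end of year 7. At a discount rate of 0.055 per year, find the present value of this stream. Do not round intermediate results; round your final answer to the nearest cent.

439284.66

PV of 6-year annuity: 29,600.00 × [1 − (1+0.055)^−6] / 0.055 = 147867.69714
Perpetuity value at year 6: 22,100.00 / 0.055 = 401818.18182
PV of perpetuity: 401818.18182 / (1+0.055)^6 = 291416.96200
Total PV = 147867.69714 + 291416.96200 = 439284.65913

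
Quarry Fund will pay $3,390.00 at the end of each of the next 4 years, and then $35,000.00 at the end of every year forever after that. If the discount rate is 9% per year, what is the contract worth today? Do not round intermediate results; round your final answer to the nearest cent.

PV of 4-year annuity: $3,390.00 × [1 − (1+0.09)^−4] / 0.09 = 10982.65038
Perpetuity value at year 4: $35,000.00 / 0.09 = 388888.88889
PV of perpetuity: 388888.88889 / (1+0.09)^4 = 275498.69319
Total PV = 10982.65038 + 275498.69319 = 286481.34358

$286481.34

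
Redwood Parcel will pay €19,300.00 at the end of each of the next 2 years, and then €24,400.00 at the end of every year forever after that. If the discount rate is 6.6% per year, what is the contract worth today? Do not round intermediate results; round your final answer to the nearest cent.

€360424.70

PV of 2-year annuity: €19,300.00 × [1 − (1+0.066)^−2] / 0.066 = 35089.17980
Perpetuity value at year 2: €24,400.00 / 0.066 = 369696.96970
PV of perpetuity: 369696.96970 / (1+0.066)^2 = 325335.51959
Total PV = 35089.17980 + 325335.51959 = 360424.69939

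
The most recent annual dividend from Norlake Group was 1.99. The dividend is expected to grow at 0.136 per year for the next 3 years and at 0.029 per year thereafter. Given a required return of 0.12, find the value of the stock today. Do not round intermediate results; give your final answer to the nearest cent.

29.62

D_1 = 2.26064
D_2 = 2.56809
D_3 = 2.91735
Terminal value at year 3: TV = D_3×(1+g_2)/(r−g_2) = 3.00195/0.091 = 32.98846
P_0 = D_1/(1+r)^1 + D_2/(1+r)^2 + D_3/(1+r)^3 + TV/(1+r)^3
    = 2.01843 + 2.04726 + 2.07651 + 23.48053 = 29.62274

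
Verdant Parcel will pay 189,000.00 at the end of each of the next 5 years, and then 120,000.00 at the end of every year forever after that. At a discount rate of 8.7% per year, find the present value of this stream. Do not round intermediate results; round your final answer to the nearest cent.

PV of 5-year annuity: 189,000.00 × [1 − (1+0.087)^−5] / 0.087 = 740902.32652
Perpetuity value at year 5: 120,000.00 / 0.087 = 1379310.34483
PV of perpetuity: 1379310.34483 / (1+0.087)^5 = 908896.16926
Total PV = 740902.32652 + 908896.16926 = 1649798.49578

1649798.50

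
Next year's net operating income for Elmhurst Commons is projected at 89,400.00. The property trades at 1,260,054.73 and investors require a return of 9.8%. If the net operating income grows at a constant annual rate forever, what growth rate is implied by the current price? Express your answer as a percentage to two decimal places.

2.71%

P = D₁/(r−g) ⇒ g = r − D₁/P = 0.098 − 89,400.00/1,260,054.73 = 0.027051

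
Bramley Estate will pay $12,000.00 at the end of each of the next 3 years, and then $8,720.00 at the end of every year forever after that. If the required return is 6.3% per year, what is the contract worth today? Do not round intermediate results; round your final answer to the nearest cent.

PV of 3-year annuity: $12,000.00 × [1 − (1+0.063)^−3] / 0.063 = 31898.93286
Perpetuity value at year 3: $8,720.00 / 0.063 = 138412.69841
PV of perpetuity: 138412.69841 / (1+0.063)^3 = 115232.80720
Total PV = 31898.93286 + 115232.80720 = 147131.74006

$147131.74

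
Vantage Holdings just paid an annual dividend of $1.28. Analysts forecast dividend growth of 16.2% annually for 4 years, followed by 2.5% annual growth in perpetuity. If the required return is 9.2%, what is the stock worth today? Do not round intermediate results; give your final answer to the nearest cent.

D_1 = 1.48736
D_2 = 1.72831
D_3 = 2.00830
D_4 = 2.33364
Terminal value at year 4: TV = D_4×(1+g_2)/(r−g_2) = 2.39198/0.067 = 35.70126
P_0 = D_1/(1+r)^1 + D_2/(1+r)^2 + D_3/(1+r)^3 + D_4/(1+r)^4 + TV/(1+r)^4
    = 1.36205 + 1.44936 + 1.54227 + 1.64113 + 25.10689 = 31.10171

$31.10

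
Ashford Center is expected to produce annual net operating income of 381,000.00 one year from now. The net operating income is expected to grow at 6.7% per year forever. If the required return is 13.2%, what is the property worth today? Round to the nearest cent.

Growing perpetuity: P = D₁ / (r − g) = 381,000.0000 / (0.132 − 0.067) = 5,861,538.46

5861538.46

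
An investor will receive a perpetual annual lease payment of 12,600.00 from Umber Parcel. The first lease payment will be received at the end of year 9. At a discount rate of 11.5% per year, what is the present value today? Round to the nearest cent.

Value at end of year 8: C / r = 12,600.00 / 0.115 = 109,565.2174
Discount to today: PV = 109,565.2174 / (1 + 0.115)^8 = 109,565.2174 / 2.388905 = 45,864.19

45864.19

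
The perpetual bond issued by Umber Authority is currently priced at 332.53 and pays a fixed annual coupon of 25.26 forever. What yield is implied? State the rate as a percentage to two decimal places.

P = C/r ⇒ r = C/P = 25.26/332.53 = 0.075963

7.60%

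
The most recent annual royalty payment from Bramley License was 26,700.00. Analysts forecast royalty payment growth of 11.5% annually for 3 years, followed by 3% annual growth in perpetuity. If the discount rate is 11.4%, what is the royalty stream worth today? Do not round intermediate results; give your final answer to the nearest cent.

D_1 = 29770.50000
D_2 = 33194.10750
D_3 = 37011.42986
Terminal value at year 3: TV = D_3×(1+g_2)/(r−g_2) = 38121.77276/0.084 = 453830.62808
P_0 = D_1/(1+r)^1 + D_2/(1+r)^2 + D_3/(1+r)^3 + TV/(1+r)^3
    = 26723.96768 + 26747.95688 + 26771.96762 + 328275.31720 = 408519.20938

408519.21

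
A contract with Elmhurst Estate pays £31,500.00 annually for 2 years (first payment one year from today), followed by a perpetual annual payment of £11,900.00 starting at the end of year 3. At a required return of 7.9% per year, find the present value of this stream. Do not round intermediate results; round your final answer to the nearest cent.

£185632.88

PV of 2-year annuity: £31,500.00 × [1 − (1+0.079)^−2] / 0.079 = 56249.95169
Perpetuity value at year 2: £11,900.00 / 0.079 = 150632.91139
PV of perpetuity: 150632.91139 / (1+0.079)^2 = 129382.92964
Total PV = 56249.95169 + 129382.92964 = 185632.88133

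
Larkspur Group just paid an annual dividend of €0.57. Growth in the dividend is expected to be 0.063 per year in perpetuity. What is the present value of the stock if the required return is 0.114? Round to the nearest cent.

€11.88

D₁ = D₀ × (1 + g) = €0.57 × 1.063 = €0.6059
Growing perpetuity: P = D₁ / (r − g) = €0.6059 / (0.114 − 0.063) = €11.88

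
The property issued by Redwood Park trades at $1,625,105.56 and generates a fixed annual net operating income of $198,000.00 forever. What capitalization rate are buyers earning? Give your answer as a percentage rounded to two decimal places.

P = C/r ⇒ r = C/P = $198,000.00/$1,625,105.56 = 0.121838

12.18%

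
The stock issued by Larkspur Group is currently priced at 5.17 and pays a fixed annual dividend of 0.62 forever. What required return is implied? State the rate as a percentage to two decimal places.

11.99%

P = C/r ⇒ r = C/P = 0.62/5.17 = 0.119923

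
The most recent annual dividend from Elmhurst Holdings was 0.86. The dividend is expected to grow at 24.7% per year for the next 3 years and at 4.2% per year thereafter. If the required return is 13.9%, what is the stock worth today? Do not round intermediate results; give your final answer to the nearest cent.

15.22

D_1 = 1.07242
D_2 = 1.33731
D_3 = 1.66762
Terminal value at year 3: TV = D_3×(1+g_2)/(r−g_2) = 1.73766/0.097 = 17.91405
P_0 = D_1/(1+r)^1 + D_2/(1+r)^2 + D_3/(1+r)^3 + TV/(1+r)^3
    = 0.94155 + 1.03082 + 1.12857 + 12.12335 = 15.22428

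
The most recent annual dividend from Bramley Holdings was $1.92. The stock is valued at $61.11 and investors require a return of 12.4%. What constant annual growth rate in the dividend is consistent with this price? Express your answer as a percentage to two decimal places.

P = D₀(1+g)/(r−g) ⇒ P(r−g) = D₀(1+g) ⇒ g(P+D₀) = P·r − D₀
g = (P·r − D₀)/(P + D₀) = ($61.11×0.124 − $1.92) / ($61.11 + $1.92) = 0.089761

8.98%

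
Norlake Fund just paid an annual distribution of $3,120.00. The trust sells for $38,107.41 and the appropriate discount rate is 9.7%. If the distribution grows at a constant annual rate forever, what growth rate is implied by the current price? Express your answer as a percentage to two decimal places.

1.40%

P = D₀(1+g)/(r−g) ⇒ P(r−g) = D₀(1+g) ⇒ g(P+D₀) = P·r − D₀
g = (P·r − D₀)/(P + D₀) = ($38,107.41×0.097 − $3,120.00) / ($38,107.41 + $3,120.00) = 0.013981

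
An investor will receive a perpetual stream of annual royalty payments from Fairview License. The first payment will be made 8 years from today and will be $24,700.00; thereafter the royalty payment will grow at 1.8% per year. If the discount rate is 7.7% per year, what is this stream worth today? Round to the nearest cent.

Value at end of year 7: C₁ / (r − g) = $24,700.00 / (0.077 − 0.018) = $418,644.0678
Discount to today: PV = $418,644.0678 / (1 + 0.077)^7 = $418,644.0678 / 1.680776 = $249,077.80

$249077.80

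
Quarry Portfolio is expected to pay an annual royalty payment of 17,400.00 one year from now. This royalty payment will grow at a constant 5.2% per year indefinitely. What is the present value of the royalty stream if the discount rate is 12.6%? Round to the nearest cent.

Growing perpetuity: P = D₁ / (r − g) = 17,400.0000 / (0.126 − 0.052) = 235,135.14

235135.14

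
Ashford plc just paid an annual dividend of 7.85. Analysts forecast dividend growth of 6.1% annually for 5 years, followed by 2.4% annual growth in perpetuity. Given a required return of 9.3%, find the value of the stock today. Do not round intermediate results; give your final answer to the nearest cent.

136.35

D_1 = 8.32885
D_2 = 8.83691
D_3 = 9.37596
D_4 = 9.94789
D_5 = 10.55472
Terminal value at year 5: TV = D_5×(1+g_2)/(r−g_2) = 10.80803/0.069 = 156.63811
P_0 = D_1/(1+r)^1 + D_2/(1+r)^2 + D_3/(1+r)^3 + D_4/(1+r)^4 + D_5/(1+r)^5 + TV/(1+r)^5
    = 7.62017 + 7.39708 + 7.18051 + 6.97029 + 6.76621 + 100.41455 = 136.34881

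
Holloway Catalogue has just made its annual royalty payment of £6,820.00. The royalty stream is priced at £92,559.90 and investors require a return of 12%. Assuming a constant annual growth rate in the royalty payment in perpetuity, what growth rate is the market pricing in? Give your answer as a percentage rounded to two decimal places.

P = D₀(1+g)/(r−g) ⇒ P(r−g) = D₀(1+g) ⇒ g(P+D₀) = P·r − D₀
g = (P·r − D₀)/(P + D₀) = (£92,559.90×0.12 − £6,820.00) / (£92,559.90 + £6,820.00) = 0.043139

4.31%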